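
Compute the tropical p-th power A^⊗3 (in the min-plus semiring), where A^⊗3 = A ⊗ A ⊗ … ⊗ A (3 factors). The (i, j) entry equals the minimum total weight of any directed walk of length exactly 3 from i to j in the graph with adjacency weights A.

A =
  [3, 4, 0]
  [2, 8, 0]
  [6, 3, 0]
A^⊗3 =
  [5, 3, 0]
  [5, 3, 0]
  [5, 3, 0]

Each entry (A^⊗3)_ij equals the minimum over all length-3 walks i = v_0 → v_1 → … → v_3 = j of Σ_t A[v_t][v_{t+1}]. For example, for (i, j) = (0, 2) we minimise over 9 possible intermediate vertex sequences; the minimum is 0, attained along the walk 0 → 2 → 2 → 2.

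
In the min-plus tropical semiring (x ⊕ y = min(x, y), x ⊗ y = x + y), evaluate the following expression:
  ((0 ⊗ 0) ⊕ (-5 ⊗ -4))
((0 ⊗ 0) ⊕ (-5 ⊗ -4)) = -9

Expand innermost to outermost. Recall ⊕ takes the minimum of its arguments and ⊗ takes their sum. Working out the expression ((0 ⊗ 0) ⊕ (-5 ⊗ -4)) gives -9.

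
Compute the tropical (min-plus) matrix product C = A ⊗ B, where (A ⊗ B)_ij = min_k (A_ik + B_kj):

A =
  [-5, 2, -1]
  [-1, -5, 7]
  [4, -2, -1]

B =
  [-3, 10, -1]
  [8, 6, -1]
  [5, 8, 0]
A ⊗ B =
  [-8, 5, -6]
  [-4, 1, -6]
  [1, 4, -3]

Apply the min-plus product entry-by-entry:
  C[0][0] = min over k of (A[0][0] + B[0][0] = -5 + -3 = -8, A[0][1] + B[1][0] = 2 + 8 = 10, A[0][2] + B[2][0] = -1 + 5 = 4) = -8 (attained at k = 0)
  C[0][1] = min over k of (A[0][0] + B[0][1] = -5 + 10 = 5, A[0][1] + B[1][1] = 2 + 6 = 8, A[0][2] + B[2][1] = -1 + 8 = 7) = 5 (attained at k = 0)
  C[0][2] = min over k of (A[0][0] + B[0][2] = -5 + -1 = -6, A[0][1] + B[1][2] = 2 + -1 = 1, A[0][2] + B[2][2] = -1 + 0 = -1) = -6 (attained at k = 0)
  C[1][0] = min over k of (A[1][0] + B[0][0] = -1 + -3 = -4, A[1][1] + B[1][0] = -5 + 8 = 3, A[1][2] + B[2][0] = 7 + 5 = 12) = -4 (attained at k = 0)
  C[1][1] = min over k of (A[1][0] + B[0][1] = -1 + 10 = 9, A[1][1] + B[1][1] = -5 + 6 = 1, A[1][2] + B[2][1] = 7 + 8 = 15) = 1 (attained at k = 1)
  C[1][2] = min over k of (A[1][0] + B[0][2] = -1 + -1 = -2, A[1][1] + B[1][2] = -5 + -1 = -6, A[1][2] + B[2][2] = 7 + 0 = 7) = -6 (attained at k = 1)
  C[2][0] = min over k of (A[2][0] + B[0][0] = 4 + -3 = 1, A[2][1] + B[1][0] = -2 + 8 = 6, A[2][2] + B[2][0] = -1 + 5 = 4) = 1 (attained at k = 0)
  C[2][1] = min over k of (A[2][0] + B[0][1] = 4 + 10 = 14, A[2][1] + B[1][1] = -2 + 6 = 4, A[2][2] + B[2][1] = -1 + 8 = 7) = 4 (attained at k = 1)
  C[2][2] = min over k of (A[2][0] + B[0][2] = 4 + -1 = 3, A[2][1] + B[1][2] = -2 + -1 = -3, A[2][2] + B[2][2] = -1 + 0 = -1) = -3 (attained at k = 1)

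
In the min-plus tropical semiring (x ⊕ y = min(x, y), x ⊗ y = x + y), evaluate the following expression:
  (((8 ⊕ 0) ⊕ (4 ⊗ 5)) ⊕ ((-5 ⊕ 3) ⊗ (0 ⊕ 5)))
(((8 ⊕ 0) ⊕ (4 ⊗ 5)) ⊕ ((-5 ⊕ 3) ⊗ (0 ⊕ 5))) = -5

Expand innermost to outermost. Recall ⊕ takes the minimum of its arguments and ⊗ takes their sum. Working out the expression (((8 ⊕ 0) ⊕ (4 ⊗ 5)) ⊕ ((-5 ⊕ 3) ⊗ (0 ⊕ 5))) gives -5.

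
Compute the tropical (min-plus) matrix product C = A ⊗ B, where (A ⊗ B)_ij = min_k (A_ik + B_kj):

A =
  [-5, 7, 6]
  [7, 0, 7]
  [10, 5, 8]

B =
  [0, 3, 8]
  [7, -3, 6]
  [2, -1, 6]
A ⊗ B =
  [-5, -2, 3]
  [7, -3, 6]
  [10, 2, 11]

Apply the min-plus product entry-by-entry:
  C[0][0] = min over k of (A[0][0] + B[0][0] = -5 + 0 = -5, A[0][1] + B[1][0] = 7 + 7 = 14, A[0][2] + B[2][0] = 6 + 2 = 8) = -5 (attained at k = 0)
  C[0][1] = min over k of (A[0][0] + B[0][1] = -5 + 3 = -2, A[0][1] + B[1][1] = 7 + -3 = 4, A[0][2] + B[2][1] = 6 + -1 = 5) = -2 (attained at k = 0)
  C[0][2] = min over k of (A[0][0] + B[0][2] = -5 + 8 = 3, A[0][1] + B[1][2] = 7 + 6 = 13, A[0][2] + B[2][2] = 6 + 6 = 12) = 3 (attained at k = 0)
  C[1][0] = min over k of (A[1][0] + B[0][0] = 7 + 0 = 7, A[1][1] + B[1][0] = 0 + 7 = 7, A[1][2] + B[2][0] = 7 + 2 = 9) = 7 (attained at k = 0)
  C[1][1] = min over k of (A[1][0] + B[0][1] = 7 + 3 = 10, A[1][1] + B[1][1] = 0 + -3 = -3, A[1][2] + B[2][1] = 7 + -1 = 6) = -3 (attained at k = 1)
  C[1][2] = min over k of (A[1][0] + B[0][2] = 7 + 8 = 15, A[1][1] + B[1][2] = 0 + 6 = 6, A[1][2] + B[2][2] = 7 + 6 = 13) = 6 (attained at k = 1)
  C[2][0] = min over k of (A[2][0] + B[0][0] = 10 + 0 = 10, A[2][1] + B[1][0] = 5 + 7 = 12, A[2][2] + B[2][0] = 8 + 2 = 10) = 10 (attained at k = 0)
  C[2][1] = min over k of (A[2][0] + B[0][1] = 10 + 3 = 13, A[2][1] + B[1][1] = 5 + -3 = 2, A[2][2] + B[2][1] = 8 + -1 = 7) = 2 (attained at k = 1)
  C[2][2] = min over k of (A[2][0] + B[0][2] = 10 + 8 = 18, A[2][1] + B[1][2] = 5 + 6 = 11, A[2][2] + B[2][2] = 8 + 6 = 14) = 11 (attained at k = 1)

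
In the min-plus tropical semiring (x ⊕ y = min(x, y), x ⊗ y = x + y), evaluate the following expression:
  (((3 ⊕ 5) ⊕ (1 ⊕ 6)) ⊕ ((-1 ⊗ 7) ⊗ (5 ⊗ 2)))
(((3 ⊕ 5) ⊕ (1 ⊕ 6)) ⊕ ((-1 ⊗ 7) ⊗ (5 ⊗ 2))) = 1

Expand innermost to outermost. Recall ⊕ takes the minimum of its arguments and ⊗ takes their sum. Working out the expression (((3 ⊕ 5) ⊕ (1 ⊕ 6)) ⊕ ((-1 ⊗ 7) ⊗ (5 ⊗ 2))) gives 1.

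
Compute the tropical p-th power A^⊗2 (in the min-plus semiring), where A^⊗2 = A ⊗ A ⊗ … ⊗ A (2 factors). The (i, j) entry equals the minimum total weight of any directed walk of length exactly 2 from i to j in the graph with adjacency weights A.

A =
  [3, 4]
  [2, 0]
A^⊗2 =
  [6, 4]
  [2, 0]

Each entry (A^⊗2)_ij equals the minimum over all length-2 walks i = v_0 → v_1 → … → v_2 = j of Σ_t A[v_t][v_{t+1}]. For example, for (i, j) = (0, 1) we minimise over 2 possible intermediate vertex sequences; the minimum is 4, attained along the walk 0 → 1 → 1.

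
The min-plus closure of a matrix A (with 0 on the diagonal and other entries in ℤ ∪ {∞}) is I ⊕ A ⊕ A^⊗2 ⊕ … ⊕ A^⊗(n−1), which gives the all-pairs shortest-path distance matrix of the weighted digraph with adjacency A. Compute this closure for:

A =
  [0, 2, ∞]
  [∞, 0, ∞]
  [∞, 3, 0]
Closure =
  [0, 2, ∞]
  [∞, 0, ∞]
  [∞, 3, 0]

This is the Floyd-Warshall all-pairs shortest-path computation. For each intermediate vertex k = 0, 1, …, 2, update dist[i][j] ← min(dist[i][j], dist[i][k] + dist[k][j]). The final matrix gives, for each (i, j), the minimum total weight of any directed path from i to j (possibly empty when i = j).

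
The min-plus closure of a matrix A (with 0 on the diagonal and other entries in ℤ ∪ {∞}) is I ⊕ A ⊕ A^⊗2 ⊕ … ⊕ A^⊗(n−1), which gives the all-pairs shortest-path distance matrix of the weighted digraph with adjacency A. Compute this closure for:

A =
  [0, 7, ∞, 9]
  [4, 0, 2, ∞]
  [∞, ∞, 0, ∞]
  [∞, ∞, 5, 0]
Closure =
  [0, 7, 9, 9]
  [4, 0, 2, 13]
  [∞, ∞, 0, ∞]
  [∞, ∞, 5, 0]

This is the Floyd-Warshall all-pairs shortest-path computation. For each intermediate vertex k = 0, 1, …, 3, update dist[i][j] ← min(dist[i][j], dist[i][k] + dist[k][j]). The final matrix gives, for each (i, j), the minimum total weight of any directed path from i to j (possibly empty when i = j).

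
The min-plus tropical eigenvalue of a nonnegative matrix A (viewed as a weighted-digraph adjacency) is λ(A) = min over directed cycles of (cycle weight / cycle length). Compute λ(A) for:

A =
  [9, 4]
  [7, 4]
λ(A) = 4

Enumerate directed cycles and compute their means (weight / length). Sample:
  cycle 0 → 0: weight = 9, length = 1, mean = 9/1 ≈ 9.000
  cycle 1 → 1: weight = 4, length = 1, mean = 4/1 ≈ 4.000
  cycle 0 → 1 → 0: weight = 11, length = 2, mean = 11/2 ≈ 5.500
  cycle 1 → 0 → 1: weight = 11, length = 2, mean = 11/2 ≈ 5.500
Minimum mean = 4.000, attained e.g. along the cycle 1 → 1 with weight 4 and length 1. So λ(A) = 4/1 = 4.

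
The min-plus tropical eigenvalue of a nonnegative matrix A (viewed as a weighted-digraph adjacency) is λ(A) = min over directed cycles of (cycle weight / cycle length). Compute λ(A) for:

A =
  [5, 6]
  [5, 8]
λ(A) = 5

Enumerate directed cycles and compute their means (weight / length). Sample:
  cycle 0 → 0: weight = 5, length = 1, mean = 5/1 ≈ 5.000
  cycle 1 → 1: weight = 8, length = 1, mean = 8/1 ≈ 8.000
  cycle 0 → 1 → 0: weight = 11, length = 2, mean = 11/2 ≈ 5.500
  cycle 1 → 0 → 1: weight = 11, length = 2, mean = 11/2 ≈ 5.500
Minimum mean = 5.000, attained e.g. along the cycle 0 → 0 with weight 5 and length 1. So λ(A) = 5/1 = 5.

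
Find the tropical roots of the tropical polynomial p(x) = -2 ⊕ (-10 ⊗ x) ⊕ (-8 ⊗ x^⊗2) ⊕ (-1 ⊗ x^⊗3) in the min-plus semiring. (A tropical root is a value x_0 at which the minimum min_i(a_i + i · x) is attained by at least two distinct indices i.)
Roots: {-7, -2, 8}

Each tropical root is a break point of the lower envelope of the lines y = a_i + i · x (there are 4 lines, with slopes 0, 1, ..., 3). Only the lines that attain the minimum somewhere contribute to roots; other lines are dominated. Here the surviving (envelope) indices are i = 3, i = 2, i = 1, i = 0.
Intersections between consecutive envelope lines give the roots: for adjacent envelope indices i < j the intersection is x = (a_i − a_j) / (j − i). Reading off the sorted break points: {-7, -2, 8}.
Verification: at each break x_0, at least two indices attain the minimum of min_i(a_i + i · x_0).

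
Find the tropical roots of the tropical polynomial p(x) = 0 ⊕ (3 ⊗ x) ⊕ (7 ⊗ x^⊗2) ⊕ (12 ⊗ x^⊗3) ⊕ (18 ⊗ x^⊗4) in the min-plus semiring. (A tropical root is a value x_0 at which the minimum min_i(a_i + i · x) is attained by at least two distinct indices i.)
Roots: {-6, -5, -4, -3}

Each tropical root is a break point of the lower envelope of the lines y = a_i + i · x (there are 5 lines, with slopes 0, 1, ..., 4). Only the lines that attain the minimum somewhere contribute to roots; other lines are dominated. Here the surviving (envelope) indices are i = 4, i = 3, i = 2, i = 1, i = 0.
Intersections between consecutive envelope lines give the roots: for adjacent envelope indices i < j the intersection is x = (a_i − a_j) / (j − i). Reading off the sorted break points: {-6, -5, -4, -3}.
Verification: at each break x_0, at least two indices attain the minimum of min_i(a_i + i · x_0).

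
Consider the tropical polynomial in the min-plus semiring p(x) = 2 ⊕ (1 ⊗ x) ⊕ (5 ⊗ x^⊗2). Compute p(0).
p(0) = 1

A tropical monomial a ⊗ x^⊗i evaluates to a + i · x. Evaluating each term at x = 0:
  Term 0 contributes 2 + 0 · 0 = 2
  Term 1 contributes 1 + 1 · 0 = 1
  Term 2 contributes 5 + 2 · 0 = 5
p(0) = ⊕ of these = min[2, 1, 5] = 1.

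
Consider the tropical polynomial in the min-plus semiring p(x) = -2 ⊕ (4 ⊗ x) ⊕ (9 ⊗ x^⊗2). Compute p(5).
p(5) = -2

A tropical monomial a ⊗ x^⊗i evaluates to a + i · x. Evaluating each term at x = 5:
  Term 0 contributes -2 + 0 · 5 = -2
  Term 1 contributes 4 + 1 · 5 = 9
  Term 2 contributes 9 + 2 · 5 = 19
p(5) = ⊕ of these = min[-2, 9, 19] = -2.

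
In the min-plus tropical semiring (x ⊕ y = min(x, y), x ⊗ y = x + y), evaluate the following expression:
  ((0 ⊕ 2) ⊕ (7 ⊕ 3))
((0 ⊕ 2) ⊕ (7 ⊕ 3)) = 0

Expand innermost to outermost. Recall ⊕ takes the minimum of its arguments and ⊗ takes their sum. Working out the expression ((0 ⊕ 2) ⊕ (7 ⊕ 3)) gives 0.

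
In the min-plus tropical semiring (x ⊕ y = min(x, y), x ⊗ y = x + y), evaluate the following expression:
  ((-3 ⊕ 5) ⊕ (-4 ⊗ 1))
((-3 ⊕ 5) ⊕ (-4 ⊗ 1)) = -3

Expand innermost to outermost. Recall ⊕ takes the minimum of its arguments and ⊗ takes their sum. Working out the expression ((-3 ⊕ 5) ⊕ (-4 ⊗ 1)) gives -3.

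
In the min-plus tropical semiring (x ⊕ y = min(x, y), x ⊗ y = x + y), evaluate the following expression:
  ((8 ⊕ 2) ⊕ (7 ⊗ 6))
((8 ⊕ 2) ⊕ (7 ⊗ 6)) = 2

Expand innermost to outermost. Recall ⊕ takes the minimum of its arguments and ⊗ takes their sum. Working out the expression ((8 ⊕ 2) ⊕ (7 ⊗ 6)) gives 2.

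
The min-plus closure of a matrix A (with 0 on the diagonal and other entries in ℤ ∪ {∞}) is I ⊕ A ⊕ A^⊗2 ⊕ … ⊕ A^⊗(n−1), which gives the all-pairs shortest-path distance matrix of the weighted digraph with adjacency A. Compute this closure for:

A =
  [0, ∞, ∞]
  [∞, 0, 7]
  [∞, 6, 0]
Closure =
  [0, ∞, ∞]
  [∞, 0, 7]
  [∞, 6, 0]

This is the Floyd-Warshall all-pairs shortest-path computation. For each intermediate vertex k = 0, 1, …, 2, update dist[i][j] ← min(dist[i][j], dist[i][k] + dist[k][j]). The final matrix gives, for each (i, j), the minimum total weight of any directed path from i to j (possibly empty when i = j).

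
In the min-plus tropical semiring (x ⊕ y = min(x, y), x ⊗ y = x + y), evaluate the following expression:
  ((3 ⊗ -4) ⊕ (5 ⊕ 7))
((3 ⊗ -4) ⊕ (5 ⊕ 7)) = -1

Expand innermost to outermost. Recall ⊕ takes the minimum of its arguments and ⊗ takes their sum. Working out the expression ((3 ⊗ -4) ⊕ (5 ⊕ 7)) gives -1.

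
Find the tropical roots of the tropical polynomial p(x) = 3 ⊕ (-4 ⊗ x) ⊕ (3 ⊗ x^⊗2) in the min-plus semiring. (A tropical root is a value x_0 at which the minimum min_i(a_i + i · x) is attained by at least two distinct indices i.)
Roots: {-7, 7}

Each tropical root is a break point of the lower envelope of the lines y = a_i + i · x (there are 3 lines, with slopes 0, 1, ..., 2). Only the lines that attain the minimum somewhere contribute to roots; other lines are dominated. Here the surviving (envelope) indices are i = 2, i = 1, i = 0.
Intersections between consecutive envelope lines give the roots: for adjacent envelope indices i < j the intersection is x = (a_i − a_j) / (j − i). Reading off the sorted break points: {-7, 7}.
Verification: at each break x_0, at least two indices attain the minimum of min_i(a_i + i · x_0).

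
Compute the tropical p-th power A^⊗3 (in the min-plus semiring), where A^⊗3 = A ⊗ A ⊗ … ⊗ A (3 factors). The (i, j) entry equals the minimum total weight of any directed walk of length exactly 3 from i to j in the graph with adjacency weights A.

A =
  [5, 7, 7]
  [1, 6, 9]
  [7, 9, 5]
A^⊗3 =
  [13, 15, 15]
  [9, 13, 13]
  [15, 17, 15]

Each entry (A^⊗3)_ij equals the minimum over all length-3 walks i = v_0 → v_1 → … → v_3 = j of Σ_t A[v_t][v_{t+1}]. For example, for (i, j) = (0, 2) we minimise over 9 possible intermediate vertex sequences; the minimum is 15, attained along the walk 0 → 1 → 0 → 2.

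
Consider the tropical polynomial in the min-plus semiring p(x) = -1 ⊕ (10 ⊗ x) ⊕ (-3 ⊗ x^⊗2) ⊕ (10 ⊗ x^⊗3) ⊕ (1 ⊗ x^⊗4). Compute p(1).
p(1) = -1

A tropical monomial a ⊗ x^⊗i evaluates to a + i · x. Evaluating each term at x = 1:
  Term 0 contributes -1 + 0 · 1 = -1
  Term 1 contributes 10 + 1 · 1 = 11
  Term 2 contributes -3 + 2 · 1 = -1
  Term 3 contributes 10 + 3 · 1 = 13
  Term 4 contributes 1 + 4 · 1 = 5
p(1) = ⊕ of these = min[-1, 11, -1, 13, 5] = -1.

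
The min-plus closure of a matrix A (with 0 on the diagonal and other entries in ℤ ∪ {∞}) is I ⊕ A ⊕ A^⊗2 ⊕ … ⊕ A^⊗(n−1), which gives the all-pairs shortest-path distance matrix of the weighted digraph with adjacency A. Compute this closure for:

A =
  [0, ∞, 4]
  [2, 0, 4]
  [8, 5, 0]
Closure =
  [0, 9, 4]
  [2, 0, 4]
  [7, 5, 0]

This is the Floyd-Warshall all-pairs shortest-path computation. For each intermediate vertex k = 0, 1, …, 2, update dist[i][j] ← min(dist[i][j], dist[i][k] + dist[k][j]). The final matrix gives, for each (i, j), the minimum total weight of any directed path from i to j (possibly empty when i = j).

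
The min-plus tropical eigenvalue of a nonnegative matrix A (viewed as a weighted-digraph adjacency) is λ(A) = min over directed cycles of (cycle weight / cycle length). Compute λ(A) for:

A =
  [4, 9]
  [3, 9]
λ(A) = 4

Enumerate directed cycles and compute their means (weight / length). Sample:
  cycle 0 → 0: weight = 4, length = 1, mean = 4/1 ≈ 4.000
  cycle 1 → 1: weight = 9, length = 1, mean = 9/1 ≈ 9.000
  cycle 0 → 1 → 0: weight = 12, length = 2, mean = 12/2 ≈ 6.000
  cycle 1 → 0 → 1: weight = 12, length = 2, mean = 12/2 ≈ 6.000
Minimum mean = 4.000, attained e.g. along the cycle 0 → 0 with weight 4 and length 1. So λ(A) = 4/1 = 4.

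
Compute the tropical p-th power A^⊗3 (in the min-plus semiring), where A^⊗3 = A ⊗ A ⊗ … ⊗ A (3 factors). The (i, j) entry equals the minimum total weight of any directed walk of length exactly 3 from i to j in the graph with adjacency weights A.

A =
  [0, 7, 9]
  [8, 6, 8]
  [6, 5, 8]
A^⊗3 =
  [0, 7, 9]
  [8, 15, 17]
  [6, 13, 15]

Each entry (A^⊗3)_ij equals the minimum over all length-3 walks i = v_0 → v_1 → … → v_3 = j of Σ_t A[v_t][v_{t+1}]. For example, for (i, j) = (0, 2) we minimise over 9 possible intermediate vertex sequences; the minimum is 9, attained along the walk 0 → 0 → 0 → 2.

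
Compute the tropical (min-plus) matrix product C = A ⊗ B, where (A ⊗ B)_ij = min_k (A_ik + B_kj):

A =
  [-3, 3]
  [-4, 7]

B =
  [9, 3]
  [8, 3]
A ⊗ B =
  [6, 0]
  [5, -1]

Apply the min-plus product entry-by-entry:
  C[0][0] = min over k of (A[0][0] + B[0][0] = -3 + 9 = 6, A[0][1] + B[1][0] = 3 + 8 = 11) = 6 (attained at k = 0)
  C[0][1] = min over k of (A[0][0] + B[0][1] = -3 + 3 = 0, A[0][1] + B[1][1] = 3 + 3 = 6) = 0 (attained at k = 0)
  C[1][0] = min over k of (A[1][0] + B[0][0] = -4 + 9 = 5, A[1][1] + B[1][0] = 7 + 8 = 15) = 5 (attained at k = 0)
  C[1][1] = min over k of (A[1][0] + B[0][1] = -4 + 3 = -1, A[1][1] + B[1][1] = 7 + 3 = 10) = -1 (attained at k = 0)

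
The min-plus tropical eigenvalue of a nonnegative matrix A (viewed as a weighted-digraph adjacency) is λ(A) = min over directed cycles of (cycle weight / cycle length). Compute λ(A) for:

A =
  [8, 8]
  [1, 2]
λ(A) = 2

Enumerate directed cycles and compute their means (weight / length). Sample:
  cycle 0 → 0: weight = 8, length = 1, mean = 8/1 ≈ 8.000
  cycle 1 → 1: weight = 2, length = 1, mean = 2/1 ≈ 2.000
  cycle 0 → 1 → 0: weight = 9, length = 2, mean = 9/2 ≈ 4.500
  cycle 1 → 0 → 1: weight = 9, length = 2, mean = 9/2 ≈ 4.500
Minimum mean = 2.000, attained e.g. along the cycle 1 → 1 with weight 2 and length 1. So λ(A) = 2/1 = 2.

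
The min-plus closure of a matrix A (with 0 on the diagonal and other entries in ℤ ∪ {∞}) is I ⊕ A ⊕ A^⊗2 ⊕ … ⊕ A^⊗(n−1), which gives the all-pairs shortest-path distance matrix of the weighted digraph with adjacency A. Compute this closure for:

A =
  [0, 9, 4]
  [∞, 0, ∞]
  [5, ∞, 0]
Closure =
  [0, 9, 4]
  [∞, 0, ∞]
  [5, 14, 0]

This is the Floyd-Warshall all-pairs shortest-path computation. For each intermediate vertex k = 0, 1, …, 2, update dist[i][j] ← min(dist[i][j], dist[i][k] + dist[k][j]). The final matrix gives, for each (i, j), the minimum total weight of any directed path from i to j (possibly empty when i = j).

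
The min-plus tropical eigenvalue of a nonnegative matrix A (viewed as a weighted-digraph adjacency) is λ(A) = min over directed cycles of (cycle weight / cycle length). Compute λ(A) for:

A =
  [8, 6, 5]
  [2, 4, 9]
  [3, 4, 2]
λ(A) = 2

Enumerate directed cycles and compute their means (weight / length). Sample:
  cycle 0 → 0: weight = 8, length = 1, mean = 8/1 ≈ 8.000
  cycle 1 → 1: weight = 4, length = 1, mean = 4/1 ≈ 4.000
  cycle 2 → 2: weight = 2, length = 1, mean = 2/1 ≈ 2.000
  cycle 0 → 1 → 0: weight = 8, length = 2, mean = 8/2 ≈ 4.000
  cycle 0 → 2 → 0: weight = 8, length = 2, mean = 8/2 ≈ 4.000
  cycle 1 → 0 → 1: weight = 8, length = 2, mean = 8/2 ≈ 4.000
Minimum mean = 2.000, attained e.g. along the cycle 2 → 2 with weight 2 and length 1. So λ(A) = 2/1 = 2.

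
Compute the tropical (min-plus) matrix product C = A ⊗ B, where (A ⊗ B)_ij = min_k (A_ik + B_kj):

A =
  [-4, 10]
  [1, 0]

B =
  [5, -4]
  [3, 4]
A ⊗ B =
  [1, -8]
  [3, -3]

Apply the min-plus product entry-by-entry:
  C[0][0] = min over k of (A[0][0] + B[0][0] = -4 + 5 = 1, A[0][1] + B[1][0] = 10 + 3 = 13) = 1 (attained at k = 0)
  C[0][1] = min over k of (A[0][0] + B[0][1] = -4 + -4 = -8, A[0][1] + B[1][1] = 10 + 4 = 14) = -8 (attained at k = 0)
  C[1][0] = min over k of (A[1][0] + B[0][0] = 1 + 5 = 6, A[1][1] + B[1][0] = 0 + 3 = 3) = 3 (attained at k = 1)
  C[1][1] = min over k of (A[1][0] + B[0][1] = 1 + -4 = -3, A[1][1] + B[1][1] = 0 + 4 = 4) = -3 (attained at k = 0)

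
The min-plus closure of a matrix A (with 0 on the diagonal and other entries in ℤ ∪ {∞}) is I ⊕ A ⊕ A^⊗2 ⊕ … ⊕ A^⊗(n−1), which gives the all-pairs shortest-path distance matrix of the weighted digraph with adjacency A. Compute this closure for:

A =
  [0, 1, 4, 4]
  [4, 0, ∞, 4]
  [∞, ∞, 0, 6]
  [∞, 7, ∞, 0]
Closure =
  [0, 1, 4, 4]
  [4, 0, 8, 4]
  [17, 13, 0, 6]
  [11, 7, 15, 0]

This is the Floyd-Warshall all-pairs shortest-path computation. For each intermediate vertex k = 0, 1, …, 3, update dist[i][j] ← min(dist[i][j], dist[i][k] + dist[k][j]). The final matrix gives, for each (i, j), the minimum total weight of any directed path from i to j (possibly empty when i = j).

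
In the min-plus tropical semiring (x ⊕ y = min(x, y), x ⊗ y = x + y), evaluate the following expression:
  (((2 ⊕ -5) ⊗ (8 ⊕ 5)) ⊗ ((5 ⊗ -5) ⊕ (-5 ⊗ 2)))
(((2 ⊕ -5) ⊗ (8 ⊕ 5)) ⊗ ((5 ⊗ -5) ⊕ (-5 ⊗ 2))) = -3

Expand innermost to outermost. Recall ⊕ takes the minimum of its arguments and ⊗ takes their sum. Working out the expression (((2 ⊕ -5) ⊗ (8 ⊕ 5)) ⊗ ((5 ⊗ -5) ⊕ (-5 ⊗ 2))) gives -3.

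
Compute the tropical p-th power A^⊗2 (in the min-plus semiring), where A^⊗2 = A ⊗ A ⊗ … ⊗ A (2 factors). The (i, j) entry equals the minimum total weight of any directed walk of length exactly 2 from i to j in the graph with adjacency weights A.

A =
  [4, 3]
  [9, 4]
A^⊗2 =
  [8, 7]
  [13, 8]

Each entry (A^⊗2)_ij equals the minimum over all length-2 walks i = v_0 → v_1 → … → v_2 = j of Σ_t A[v_t][v_{t+1}]. For example, for (i, j) = (0, 1) we minimise over 2 possible intermediate vertex sequences; the minimum is 7, attained along the walk 0 → 0 → 1.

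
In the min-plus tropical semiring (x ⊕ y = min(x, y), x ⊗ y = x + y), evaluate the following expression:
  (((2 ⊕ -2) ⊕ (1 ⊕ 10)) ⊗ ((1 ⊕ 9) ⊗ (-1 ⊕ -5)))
(((2 ⊕ -2) ⊕ (1 ⊕ 10)) ⊗ ((1 ⊕ 9) ⊗ (-1 ⊕ -5))) = -6

Expand innermost to outermost. Recall ⊕ takes the minimum of its arguments and ⊗ takes their sum. Working out the expression (((2 ⊕ -2) ⊕ (1 ⊕ 10)) ⊗ ((1 ⊕ 9) ⊗ (-1 ⊕ -5))) gives -6.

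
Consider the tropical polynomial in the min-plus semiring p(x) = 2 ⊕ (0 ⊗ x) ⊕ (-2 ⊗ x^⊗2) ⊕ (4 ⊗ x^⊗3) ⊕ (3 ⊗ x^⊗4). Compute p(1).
p(1) = 0

A tropical monomial a ⊗ x^⊗i evaluates to a + i · x. Evaluating each term at x = 1:
  Term 0 contributes 2 + 0 · 1 = 2
  Term 1 contributes 0 + 1 · 1 = 1
  Term 2 contributes -2 + 2 · 1 = 0
  Term 3 contributes 4 + 3 · 1 = 7
  Term 4 contributes 3 + 4 · 1 = 7
p(1) = ⊕ of these = min[2, 1, 0, 7, 7] = 0.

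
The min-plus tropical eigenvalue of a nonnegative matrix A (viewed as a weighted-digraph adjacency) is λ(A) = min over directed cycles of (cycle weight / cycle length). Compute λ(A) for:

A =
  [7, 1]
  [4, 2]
λ(A) = 2

Enumerate directed cycles and compute their means (weight / length). Sample:
  cycle 0 → 0: weight = 7, length = 1, mean = 7/1 ≈ 7.000
  cycle 1 → 1: weight = 2, length = 1, mean = 2/1 ≈ 2.000
  cycle 0 → 1 → 0: weight = 5, length = 2, mean = 5/2 ≈ 2.500
  cycle 1 → 0 → 1: weight = 5, length = 2, mean = 5/2 ≈ 2.500
Minimum mean = 2.000, attained e.g. along the cycle 1 → 1 with weight 2 and length 1. So λ(A) = 2/1 = 2.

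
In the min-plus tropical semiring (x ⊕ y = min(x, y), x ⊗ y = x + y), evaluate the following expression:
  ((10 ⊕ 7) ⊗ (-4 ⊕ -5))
((10 ⊕ 7) ⊗ (-4 ⊕ -5)) = 2

Expand innermost to outermost. Recall ⊕ takes the minimum of its arguments and ⊗ takes their sum. Working out the expression ((10 ⊕ 7) ⊗ (-4 ⊕ -5)) gives 2.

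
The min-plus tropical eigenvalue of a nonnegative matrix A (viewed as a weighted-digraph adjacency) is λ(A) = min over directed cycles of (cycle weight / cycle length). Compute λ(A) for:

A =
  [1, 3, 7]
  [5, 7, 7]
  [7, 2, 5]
λ(A) = 1

Enumerate directed cycles and compute their means (weight / length). Sample:
  cycle 0 → 0: weight = 1, length = 1, mean = 1/1 ≈ 1.000
  cycle 1 → 1: weight = 7, length = 1, mean = 7/1 ≈ 7.000
  cycle 2 → 2: weight = 5, length = 1, mean = 5/1 ≈ 5.000
  cycle 0 → 1 → 0: weight = 8, length = 2, mean = 8/2 ≈ 4.000
  cycle 0 → 2 → 0: weight = 14, length = 2, mean = 14/2 ≈ 7.000
  cycle 1 → 0 → 1: weight = 8, length = 2, mean = 8/2 ≈ 4.000
Minimum mean = 1.000, attained e.g. along the cycle 0 → 0 with weight 1 and length 1. So λ(A) = 1/1 = 1.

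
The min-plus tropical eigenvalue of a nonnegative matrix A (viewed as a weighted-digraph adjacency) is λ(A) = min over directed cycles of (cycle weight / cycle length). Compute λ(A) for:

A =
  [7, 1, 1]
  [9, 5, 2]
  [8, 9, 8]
λ(A) = 11/3

Enumerate directed cycles and compute their means (weight / length). Sample:
  cycle 0 → 0: weight = 7, length = 1, mean = 7/1 ≈ 7.000
  cycle 1 → 1: weight = 5, length = 1, mean = 5/1 ≈ 5.000
  cycle 2 → 2: weight = 8, length = 1, mean = 8/1 ≈ 8.000
  cycle 0 → 1 → 0: weight = 10, length = 2, mean = 10/2 ≈ 5.000
  cycle 0 → 2 → 0: weight = 9, length = 2, mean = 9/2 ≈ 4.500
  cycle 1 → 0 → 1: weight = 10, length = 2, mean = 10/2 ≈ 5.000
Minimum mean = 3.667, attained e.g. along the cycle 0 → 1 → 2 → 0 with weight 11 and length 3. So λ(A) = 11/3 = 11/3.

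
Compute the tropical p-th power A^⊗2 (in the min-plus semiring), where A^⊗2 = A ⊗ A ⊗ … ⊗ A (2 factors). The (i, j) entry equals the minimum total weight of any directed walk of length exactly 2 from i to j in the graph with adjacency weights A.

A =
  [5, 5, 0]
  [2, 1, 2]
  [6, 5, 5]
A^⊗2 =
  [6, 5, 5]
  [3, 2, 2]
  [7, 6, 6]

Each entry (A^⊗2)_ij equals the minimum over all length-2 walks i = v_0 → v_1 → … → v_2 = j of Σ_t A[v_t][v_{t+1}]. For example, for (i, j) = (0, 2) we minimise over 3 possible intermediate vertex sequences; the minimum is 5, attained along the walk 0 → 0 → 2.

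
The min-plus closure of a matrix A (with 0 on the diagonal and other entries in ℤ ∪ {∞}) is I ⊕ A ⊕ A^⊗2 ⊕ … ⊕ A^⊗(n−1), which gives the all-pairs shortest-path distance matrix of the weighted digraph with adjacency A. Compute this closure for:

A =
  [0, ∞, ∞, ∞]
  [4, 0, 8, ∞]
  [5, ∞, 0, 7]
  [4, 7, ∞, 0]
Closure =
  [0, ∞, ∞, ∞]
  [4, 0, 8, 15]
  [5, 14, 0, 7]
  [4, 7, 15, 0]

This is the Floyd-Warshall all-pairs shortest-path computation. For each intermediate vertex k = 0, 1, …, 3, update dist[i][j] ← min(dist[i][j], dist[i][k] + dist[k][j]). The final matrix gives, for each (i, j), the minimum total weight of any directed path from i to j (possibly empty when i = j).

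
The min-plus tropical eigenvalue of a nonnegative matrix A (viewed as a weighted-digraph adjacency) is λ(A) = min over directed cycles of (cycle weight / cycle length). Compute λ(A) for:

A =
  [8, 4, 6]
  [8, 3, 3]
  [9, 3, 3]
λ(A) = 3

Enumerate directed cycles and compute their means (weight / length). Sample:
  cycle 0 → 0: weight = 8, length = 1, mean = 8/1 ≈ 8.000
  cycle 1 → 1: weight = 3, length = 1, mean = 3/1 ≈ 3.000
  cycle 2 → 2: weight = 3, length = 1, mean = 3/1 ≈ 3.000
  cycle 0 → 1 → 0: weight = 12, length = 2, mean = 12/2 ≈ 6.000
  cycle 0 → 2 → 0: weight = 15, length = 2, mean = 15/2 ≈ 7.500
  cycle 1 → 0 → 1: weight = 12, length = 2, mean = 12/2 ≈ 6.000
Minimum mean = 3.000, attained e.g. along the cycle 1 → 1 with weight 3 and length 1. So λ(A) = 3/1 = 3.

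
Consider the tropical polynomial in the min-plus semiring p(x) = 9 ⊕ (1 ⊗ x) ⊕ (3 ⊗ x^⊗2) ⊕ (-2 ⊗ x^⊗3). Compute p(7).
p(7) = 8

A tropical monomial a ⊗ x^⊗i evaluates to a + i · x. Evaluating each term at x = 7:
  Term 0 contributes 9 + 0 · 7 = 9
  Term 1 contributes 1 + 1 · 7 = 8
  Term 2 contributes 3 + 2 · 7 = 17
  Term 3 contributes -2 + 3 · 7 = 19
p(7) = ⊕ of these = min[9, 8, 17, 19] = 8.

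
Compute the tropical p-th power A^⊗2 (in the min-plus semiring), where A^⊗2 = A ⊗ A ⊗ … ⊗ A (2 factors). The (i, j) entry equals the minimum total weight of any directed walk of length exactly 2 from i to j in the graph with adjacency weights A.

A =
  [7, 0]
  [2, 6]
A^⊗2 =
  [2, 6]
  [8, 2]

Each entry (A^⊗2)_ij equals the minimum over all length-2 walks i = v_0 → v_1 → … → v_2 = j of Σ_t A[v_t][v_{t+1}]. For example, for (i, j) = (0, 1) we minimise over 2 possible intermediate vertex sequences; the minimum is 6, attained along the walk 0 → 1 → 1.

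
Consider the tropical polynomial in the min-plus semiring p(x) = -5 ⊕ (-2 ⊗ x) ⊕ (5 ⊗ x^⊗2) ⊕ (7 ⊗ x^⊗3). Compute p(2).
p(2) = -5

A tropical monomial a ⊗ x^⊗i evaluates to a + i · x. Evaluating each term at x = 2:
  Term 0 contributes -5 + 0 · 2 = -5
  Term 1 contributes -2 + 1 · 2 = 0
  Term 2 contributes 5 + 2 · 2 = 9
  Term 3 contributes 7 + 3 · 2 = 13
p(2) = ⊕ of these = min[-5, 0, 9, 13] = -5.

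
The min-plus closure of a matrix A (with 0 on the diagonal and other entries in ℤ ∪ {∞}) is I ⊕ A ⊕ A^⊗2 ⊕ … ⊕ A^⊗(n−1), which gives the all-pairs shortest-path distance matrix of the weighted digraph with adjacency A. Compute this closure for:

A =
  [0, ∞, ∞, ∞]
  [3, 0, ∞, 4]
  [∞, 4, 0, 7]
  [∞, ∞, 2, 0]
Closure =
  [0, ∞, ∞, ∞]
  [3, 0, 6, 4]
  [7, 4, 0, 7]
  [9, 6, 2, 0]

This is the Floyd-Warshall all-pairs shortest-path computation. For each intermediate vertex k = 0, 1, …, 3, update dist[i][j] ← min(dist[i][j], dist[i][k] + dist[k][j]). The final matrix gives, for each (i, j), the minimum total weight of any directed path from i to j (possibly empty when i = j).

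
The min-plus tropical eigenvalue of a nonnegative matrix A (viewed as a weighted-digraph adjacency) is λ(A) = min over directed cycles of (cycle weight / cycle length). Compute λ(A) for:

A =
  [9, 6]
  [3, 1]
λ(A) = 1

Enumerate directed cycles and compute their means (weight / length). Sample:
  cycle 0 → 0: weight = 9, length = 1, mean = 9/1 ≈ 9.000
  cycle 1 → 1: weight = 1, length = 1, mean = 1/1 ≈ 1.000
  cycle 0 → 1 → 0: weight = 9, length = 2, mean = 9/2 ≈ 4.500
  cycle 1 → 0 → 1: weight = 9, length = 2, mean = 9/2 ≈ 4.500
Minimum mean = 1.000, attained e.g. along the cycle 1 → 1 with weight 1 and length 1. So λ(A) = 1/1 = 1.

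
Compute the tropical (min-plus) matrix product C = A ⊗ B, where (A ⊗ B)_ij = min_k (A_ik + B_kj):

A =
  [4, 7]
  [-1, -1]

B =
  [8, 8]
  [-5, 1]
A ⊗ B =
  [2, 8]
  [-6, 0]

Apply the min-plus product entry-by-entry:
  C[0][0] = min over k of (A[0][0] + B[0][0] = 4 + 8 = 12, A[0][1] + B[1][0] = 7 + -5 = 2) = 2 (attained at k = 1)
  C[0][1] = min over k of (A[0][0] + B[0][1] = 4 + 8 = 12, A[0][1] + B[1][1] = 7 + 1 = 8) = 8 (attained at k = 1)
  C[1][0] = min over k of (A[1][0] + B[0][0] = -1 + 8 = 7, A[1][1] + B[1][0] = -1 + -5 = -6) = -6 (attained at k = 1)
  C[1][1] = min over k of (A[1][0] + B[0][1] = -1 + 8 = 7, A[1][1] + B[1][1] = -1 + 1 = 0) = 0 (attained at k = 1)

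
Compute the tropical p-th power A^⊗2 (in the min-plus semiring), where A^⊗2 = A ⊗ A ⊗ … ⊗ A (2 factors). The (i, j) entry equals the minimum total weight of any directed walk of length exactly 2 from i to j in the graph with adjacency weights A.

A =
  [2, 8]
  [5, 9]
A^⊗2 =
  [4, 10]
  [7, 13]

Each entry (A^⊗2)_ij equals the minimum over all length-2 walks i = v_0 → v_1 → … → v_2 = j of Σ_t A[v_t][v_{t+1}]. For example, for (i, j) = (0, 1) we minimise over 2 possible intermediate vertex sequences; the minimum is 10, attained along the walk 0 → 0 → 1.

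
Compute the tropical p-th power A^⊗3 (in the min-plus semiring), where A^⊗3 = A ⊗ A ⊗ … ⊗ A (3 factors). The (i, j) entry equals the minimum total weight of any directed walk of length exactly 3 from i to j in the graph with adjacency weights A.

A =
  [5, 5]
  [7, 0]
A^⊗3 =
  [12, 5]
  [7, 0]

Each entry (A^⊗3)_ij equals the minimum over all length-3 walks i = v_0 → v_1 → … → v_3 = j of Σ_t A[v_t][v_{t+1}]. For example, for (i, j) = (0, 1) we minimise over 4 possible intermediate vertex sequences; the minimum is 5, attained along the walk 0 → 1 → 1 → 1.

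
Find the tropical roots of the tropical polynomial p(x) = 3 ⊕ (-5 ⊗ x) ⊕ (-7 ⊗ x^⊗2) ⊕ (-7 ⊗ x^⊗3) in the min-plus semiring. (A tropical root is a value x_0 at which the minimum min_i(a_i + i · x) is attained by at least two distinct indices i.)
Roots: {0, 2, 8}

Each tropical root is a break point of the lower envelope of the lines y = a_i + i · x (there are 4 lines, with slopes 0, 1, ..., 3). Only the lines that attain the minimum somewhere contribute to roots; other lines are dominated. Here the surviving (envelope) indices are i = 3, i = 2, i = 1, i = 0.
Intersections between consecutive envelope lines give the roots: for adjacent envelope indices i < j the intersection is x = (a_i − a_j) / (j − i). Reading off the sorted break points: {0, 2, 8}.
Verification: at each break x_0, at least two indices attain the minimum of min_i(a_i + i · x_0).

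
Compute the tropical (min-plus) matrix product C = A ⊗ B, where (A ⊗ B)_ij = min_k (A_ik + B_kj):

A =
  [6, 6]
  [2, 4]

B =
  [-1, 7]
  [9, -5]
A ⊗ B =
  [5, 1]
  [1, -1]

Apply the min-plus product entry-by-entry:
  C[0][0] = min over k of (A[0][0] + B[0][0] = 6 + -1 = 5, A[0][1] + B[1][0] = 6 + 9 = 15) = 5 (attained at k = 0)
  C[0][1] = min over k of (A[0][0] + B[0][1] = 6 + 7 = 13, A[0][1] + B[1][1] = 6 + -5 = 1) = 1 (attained at k = 1)
  C[1][0] = min over k of (A[1][0] + B[0][0] = 2 + -1 = 1, A[1][1] + B[1][0] = 4 + 9 = 13) = 1 (attained at k = 0)
  C[1][1] = min over k of (A[1][0] + B[0][1] = 2 + 7 = 9, A[1][1] + B[1][1] = 4 + -5 = -1) = -1 (attained at k = 1)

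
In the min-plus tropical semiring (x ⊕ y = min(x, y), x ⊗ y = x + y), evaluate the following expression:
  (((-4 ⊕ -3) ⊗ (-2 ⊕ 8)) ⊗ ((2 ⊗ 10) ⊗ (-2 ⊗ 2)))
(((-4 ⊕ -3) ⊗ (-2 ⊕ 8)) ⊗ ((2 ⊗ 10) ⊗ (-2 ⊗ 2))) = 6

Expand innermost to outermost. Recall ⊕ takes the minimum of its arguments and ⊗ takes their sum. Working out the expression (((-4 ⊕ -3) ⊗ (-2 ⊕ 8)) ⊗ ((2 ⊗ 10) ⊗ (-2 ⊗ 2))) gives 6.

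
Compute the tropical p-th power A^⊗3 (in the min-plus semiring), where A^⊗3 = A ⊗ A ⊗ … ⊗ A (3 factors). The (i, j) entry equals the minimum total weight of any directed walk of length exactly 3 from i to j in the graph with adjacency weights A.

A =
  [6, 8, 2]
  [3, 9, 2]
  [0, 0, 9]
A^⊗3 =
  [5, 8, 4]
  [5, 5, 4]
  [2, 2, 5]

Each entry (A^⊗3)_ij equals the minimum over all length-3 walks i = v_0 → v_1 → … → v_3 = j of Σ_t A[v_t][v_{t+1}]. For example, for (i, j) = (0, 2) we minimise over 9 possible intermediate vertex sequences; the minimum is 4, attained along the walk 0 → 2 → 0 → 2.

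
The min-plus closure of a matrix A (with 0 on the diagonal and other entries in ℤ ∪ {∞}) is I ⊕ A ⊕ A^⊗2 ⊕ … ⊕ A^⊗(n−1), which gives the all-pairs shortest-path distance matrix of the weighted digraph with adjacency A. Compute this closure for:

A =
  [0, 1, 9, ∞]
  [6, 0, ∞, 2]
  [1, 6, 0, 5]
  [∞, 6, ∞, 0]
Closure =
  [0, 1, 9, 3]
  [6, 0, 15, 2]
  [1, 2, 0, 4]
  [12, 6, 21, 0]

This is the Floyd-Warshall all-pairs shortest-path computation. For each intermediate vertex k = 0, 1, …, 3, update dist[i][j] ← min(dist[i][j], dist[i][k] + dist[k][j]). The final matrix gives, for each (i, j), the minimum total weight of any directed path from i to j (possibly empty when i = j).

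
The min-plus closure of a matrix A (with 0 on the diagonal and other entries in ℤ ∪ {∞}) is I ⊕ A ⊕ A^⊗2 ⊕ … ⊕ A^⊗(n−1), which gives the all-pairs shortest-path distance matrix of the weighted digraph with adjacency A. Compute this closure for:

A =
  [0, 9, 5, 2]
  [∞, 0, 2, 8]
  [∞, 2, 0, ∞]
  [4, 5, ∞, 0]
Closure =
  [0, 7, 5, 2]
  [12, 0, 2, 8]
  [14, 2, 0, 10]
  [4, 5, 7, 0]

This is the Floyd-Warshall all-pairs shortest-path computation. For each intermediate vertex k = 0, 1, …, 3, update dist[i][j] ← min(dist[i][j], dist[i][k] + dist[k][j]). The final matrix gives, for each (i, j), the minimum total weight of any directed path from i to j (possibly empty when i = j).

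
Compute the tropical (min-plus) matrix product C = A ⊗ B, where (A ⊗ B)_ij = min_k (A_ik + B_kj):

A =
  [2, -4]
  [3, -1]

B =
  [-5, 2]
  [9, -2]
A ⊗ B =
  [-3, -6]
  [-2, -3]

Apply the min-plus product entry-by-entry:
  C[0][0] = min over k of (A[0][0] + B[0][0] = 2 + -5 = -3, A[0][1] + B[1][0] = -4 + 9 = 5) = -3 (attained at k = 0)
  C[0][1] = min over k of (A[0][0] + B[0][1] = 2 + 2 = 4, A[0][1] + B[1][1] = -4 + -2 = -6) = -6 (attained at k = 1)
  C[1][0] = min over k of (A[1][0] + B[0][0] = 3 + -5 = -2, A[1][1] + B[1][0] = -1 + 9 = 8) = -2 (attained at k = 0)
  C[1][1] = min over k of (A[1][0] + B[0][1] = 3 + 2 = 5, A[1][1] + B[1][1] = -1 + -2 = -3) = -3 (attained at k = 1)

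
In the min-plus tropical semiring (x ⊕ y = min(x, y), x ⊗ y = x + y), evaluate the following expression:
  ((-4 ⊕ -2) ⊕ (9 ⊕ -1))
((-4 ⊕ -2) ⊕ (9 ⊕ -1)) = -4

Expand innermost to outermost. Recall ⊕ takes the minimum of its arguments and ⊗ takes their sum. Working out the expression ((-4 ⊕ -2) ⊕ (9 ⊕ -1)) gives -4.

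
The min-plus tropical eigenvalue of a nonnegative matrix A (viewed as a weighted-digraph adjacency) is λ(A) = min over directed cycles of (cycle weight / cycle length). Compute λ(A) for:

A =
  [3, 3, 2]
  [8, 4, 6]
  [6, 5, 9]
λ(A) = 3

Enumerate directed cycles and compute their means (weight / length). Sample:
  cycle 0 → 0: weight = 3, length = 1, mean = 3/1 ≈ 3.000
  cycle 1 → 1: weight = 4, length = 1, mean = 4/1 ≈ 4.000
  cycle 2 → 2: weight = 9, length = 1, mean = 9/1 ≈ 9.000
  cycle 0 → 1 → 0: weight = 11, length = 2, mean = 11/2 ≈ 5.500
  cycle 0 → 2 → 0: weight = 8, length = 2, mean = 8/2 ≈ 4.000
  cycle 1 → 0 → 1: weight = 11, length = 2, mean = 11/2 ≈ 5.500
Minimum mean = 3.000, attained e.g. along the cycle 0 → 0 with weight 3 and length 1. So λ(A) = 3/1 = 3.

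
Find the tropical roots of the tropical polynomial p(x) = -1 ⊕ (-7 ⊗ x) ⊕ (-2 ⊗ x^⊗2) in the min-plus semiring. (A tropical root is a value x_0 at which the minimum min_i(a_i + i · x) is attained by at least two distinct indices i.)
Roots: {-5, 6}

Each tropical root is a break point of the lower envelope of the lines y = a_i + i · x (there are 3 lines, with slopes 0, 1, ..., 2). Only the lines that attain the minimum somewhere contribute to roots; other lines are dominated. Here the surviving (envelope) indices are i = 2, i = 1, i = 0.
Intersections between consecutive envelope lines give the roots: for adjacent envelope indices i < j the intersection is x = (a_i − a_j) / (j − i). Reading off the sorted break points: {-5, 6}.
Verification: at each break x_0, at least two indices attain the minimum of min_i(a_i + i · x_0).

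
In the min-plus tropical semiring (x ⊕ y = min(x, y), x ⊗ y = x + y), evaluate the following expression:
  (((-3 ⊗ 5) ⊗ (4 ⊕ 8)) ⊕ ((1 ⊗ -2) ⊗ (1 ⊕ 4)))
(((-3 ⊗ 5) ⊗ (4 ⊕ 8)) ⊕ ((1 ⊗ -2) ⊗ (1 ⊕ 4))) = 0

Expand innermost to outermost. Recall ⊕ takes the minimum of its arguments and ⊗ takes their sum. Working out the expression (((-3 ⊗ 5) ⊗ (4 ⊕ 8)) ⊕ ((1 ⊗ -2) ⊗ (1 ⊕ 4))) gives 0.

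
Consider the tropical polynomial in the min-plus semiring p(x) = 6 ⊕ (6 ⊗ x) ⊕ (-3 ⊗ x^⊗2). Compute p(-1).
p(-1) = -5

A tropical monomial a ⊗ x^⊗i evaluates to a + i · x. Evaluating each term at x = -1:
  Term 0 contributes 6 + 0 · -1 = 6
  Term 1 contributes 6 + 1 · -1 = 5
  Term 2 contributes -3 + 2 · -1 = -5
p(-1) = ⊕ of these = min[6, 5, -5] = -5.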